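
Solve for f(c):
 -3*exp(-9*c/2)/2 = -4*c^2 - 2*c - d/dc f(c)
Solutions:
 f(c) = C1 - 4*c^3/3 - c^2 - exp(-9*c/2)/3


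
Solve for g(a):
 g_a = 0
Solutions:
 g(a) = C1


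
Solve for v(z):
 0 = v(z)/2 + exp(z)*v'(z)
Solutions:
 v(z) = C1*exp(exp(-z)/2)


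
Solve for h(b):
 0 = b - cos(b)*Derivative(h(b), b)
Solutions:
 h(b) = C1 + Integral(b/cos(b), b)


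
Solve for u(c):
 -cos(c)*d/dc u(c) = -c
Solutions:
 u(c) = C1 + Integral(c/cos(c), c)


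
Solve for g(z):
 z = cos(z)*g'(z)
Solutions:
 g(z) = C1 + Integral(z/cos(z), z)


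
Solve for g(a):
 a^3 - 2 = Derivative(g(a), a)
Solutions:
 g(a) = C1 + a^4/4 - 2*a


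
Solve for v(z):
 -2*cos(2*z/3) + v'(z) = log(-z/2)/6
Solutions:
 v(z) = C1 + z*log(-z)/6 - z/6 - z*log(2)/6 + 3*sin(2*z/3)


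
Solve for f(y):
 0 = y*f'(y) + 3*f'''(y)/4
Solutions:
 f(y) = C1 + Integral(C2*airyai(-6^(2/3)*y/3) + C3*airybi(-6^(2/3)*y/3), y)


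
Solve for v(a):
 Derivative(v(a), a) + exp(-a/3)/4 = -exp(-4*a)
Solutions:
 v(a) = C1 + exp(-4*a)/4 + 3*exp(-a/3)/4


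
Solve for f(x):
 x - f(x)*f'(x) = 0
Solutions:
 f(x) = -sqrt(C1 + x^2)
 f(x) = sqrt(C1 + x^2)


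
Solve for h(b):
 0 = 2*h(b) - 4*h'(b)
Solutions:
 h(b) = C1*exp(b/2)


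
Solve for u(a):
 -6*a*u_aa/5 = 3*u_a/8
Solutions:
 u(a) = C1 + C2*a^(11/16)


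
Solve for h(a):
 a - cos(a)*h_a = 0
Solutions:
 h(a) = C1 + Integral(a/cos(a), a)


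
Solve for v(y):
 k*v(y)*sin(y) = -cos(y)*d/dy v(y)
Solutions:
 v(y) = C1*exp(k*log(cos(y)))


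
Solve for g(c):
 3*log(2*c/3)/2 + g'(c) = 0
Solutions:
 g(c) = C1 - 3*c*log(c)/2 - 3*c*log(2)/2 + 3*c/2 + 3*c*log(3)/2


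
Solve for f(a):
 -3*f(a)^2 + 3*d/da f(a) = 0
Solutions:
 f(a) = -1/(C1 + a)


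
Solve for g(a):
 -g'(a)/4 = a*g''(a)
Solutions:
 g(a) = C1 + C2*a^(3/4)


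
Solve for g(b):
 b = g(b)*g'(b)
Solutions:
 g(b) = -sqrt(C1 + b^2)
 g(b) = sqrt(C1 + b^2)


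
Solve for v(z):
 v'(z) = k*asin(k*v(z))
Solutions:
 Integral(1/asin(_y*k), (_y, v(z))) = C1 + k*z


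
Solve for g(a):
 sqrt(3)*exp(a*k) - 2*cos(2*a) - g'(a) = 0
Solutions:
 g(a) = C1 - sin(2*a) + sqrt(3)*exp(a*k)/k


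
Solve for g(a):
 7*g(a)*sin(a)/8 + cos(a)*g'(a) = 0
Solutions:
 g(a) = C1*cos(a)^(7/8)


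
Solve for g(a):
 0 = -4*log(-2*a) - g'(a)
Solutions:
 g(a) = C1 - 4*a*log(-a) + 4*a*(1 - log(2))


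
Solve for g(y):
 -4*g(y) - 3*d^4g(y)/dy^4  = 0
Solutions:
 g(y) = (C1*sin(3^(3/4)*y/3) + C2*cos(3^(3/4)*y/3))*exp(-3^(3/4)*y/3) + (C3*sin(3^(3/4)*y/3) + C4*cos(3^(3/4)*y/3))*exp(3^(3/4)*y/3)


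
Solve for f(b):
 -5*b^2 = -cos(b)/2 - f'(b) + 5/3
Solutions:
 f(b) = C1 + 5*b^3/3 + 5*b/3 - sin(b)/2


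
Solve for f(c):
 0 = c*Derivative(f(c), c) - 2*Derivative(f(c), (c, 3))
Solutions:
 f(c) = C1 + Integral(C2*airyai(2^(2/3)*c/2) + C3*airybi(2^(2/3)*c/2), c)


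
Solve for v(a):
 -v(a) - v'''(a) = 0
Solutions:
 v(a) = C3*exp(-a) + (C1*sin(sqrt(3)*a/2) + C2*cos(sqrt(3)*a/2))*exp(a/2)


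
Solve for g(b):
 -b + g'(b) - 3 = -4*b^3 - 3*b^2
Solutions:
 g(b) = C1 - b^4 - b^3 + b^2/2 + 3*b


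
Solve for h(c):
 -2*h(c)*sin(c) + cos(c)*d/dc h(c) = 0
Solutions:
 h(c) = C1/cos(c)^2


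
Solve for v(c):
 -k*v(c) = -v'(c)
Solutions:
 v(c) = C1*exp(c*k)


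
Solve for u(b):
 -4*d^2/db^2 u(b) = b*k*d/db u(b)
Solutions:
 u(b) = Piecewise((-sqrt(2)*sqrt(pi)*C1*erf(sqrt(2)*b*sqrt(k)/4)/sqrt(k) - C2, (k > 0) | (k < 0)), (-C1*b - C2, True))


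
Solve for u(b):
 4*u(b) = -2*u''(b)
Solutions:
 u(b) = C1*sin(sqrt(2)*b) + C2*cos(sqrt(2)*b)


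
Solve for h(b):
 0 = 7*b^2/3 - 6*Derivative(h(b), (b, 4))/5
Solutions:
 h(b) = C1 + C2*b + C3*b^2 + C4*b^3 + 7*b^6/1296


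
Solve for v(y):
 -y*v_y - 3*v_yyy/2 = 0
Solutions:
 v(y) = C1 + Integral(C2*airyai(-2^(1/3)*3^(2/3)*y/3) + C3*airybi(-2^(1/3)*3^(2/3)*y/3), y)


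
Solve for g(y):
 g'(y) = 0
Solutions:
 g(y) = C1


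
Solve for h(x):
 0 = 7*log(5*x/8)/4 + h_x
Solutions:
 h(x) = C1 - 7*x*log(x)/4 - 7*x*log(5)/4 + 7*x/4 + 21*x*log(2)/4


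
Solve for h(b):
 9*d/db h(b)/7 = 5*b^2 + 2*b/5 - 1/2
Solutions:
 h(b) = C1 + 35*b^3/27 + 7*b^2/45 - 7*b/18


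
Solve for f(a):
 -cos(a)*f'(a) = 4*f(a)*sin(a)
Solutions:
 f(a) = C1*cos(a)^4


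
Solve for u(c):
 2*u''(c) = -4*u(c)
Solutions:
 u(c) = C1*sin(sqrt(2)*c) + C2*cos(sqrt(2)*c)


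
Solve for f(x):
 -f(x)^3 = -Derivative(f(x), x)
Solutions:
 f(x) = -sqrt(2)*sqrt(-1/(C1 + x))/2
 f(x) = sqrt(2)*sqrt(-1/(C1 + x))/2


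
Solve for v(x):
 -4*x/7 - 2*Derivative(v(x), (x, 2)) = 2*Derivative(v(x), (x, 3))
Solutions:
 v(x) = C1 + C2*x + C3*exp(-x) - x^3/21 + x^2/7


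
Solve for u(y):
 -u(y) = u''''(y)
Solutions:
 u(y) = (C1*sin(sqrt(2)*y/2) + C2*cos(sqrt(2)*y/2))*exp(-sqrt(2)*y/2) + (C3*sin(sqrt(2)*y/2) + C4*cos(sqrt(2)*y/2))*exp(sqrt(2)*y/2)


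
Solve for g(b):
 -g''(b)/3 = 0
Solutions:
 g(b) = C1 + C2*b


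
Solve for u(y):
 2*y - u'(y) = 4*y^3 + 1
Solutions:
 u(y) = C1 - y^4 + y^2 - y


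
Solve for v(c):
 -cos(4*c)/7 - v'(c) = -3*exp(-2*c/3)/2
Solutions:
 v(c) = C1 - sin(4*c)/28 - 9*exp(-2*c/3)/4


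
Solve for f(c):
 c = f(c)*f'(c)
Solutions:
 f(c) = -sqrt(C1 + c^2)
 f(c) = sqrt(C1 + c^2)


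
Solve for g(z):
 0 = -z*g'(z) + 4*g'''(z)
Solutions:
 g(z) = C1 + Integral(C2*airyai(2^(1/3)*z/2) + C3*airybi(2^(1/3)*z/2), z)


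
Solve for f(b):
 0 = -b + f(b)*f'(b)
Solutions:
 f(b) = -sqrt(C1 + b^2)
 f(b) = sqrt(C1 + b^2)


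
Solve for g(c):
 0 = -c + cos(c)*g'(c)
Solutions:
 g(c) = C1 + Integral(c/cos(c), c)


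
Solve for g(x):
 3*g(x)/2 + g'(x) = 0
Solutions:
 g(x) = C1*exp(-3*x/2)


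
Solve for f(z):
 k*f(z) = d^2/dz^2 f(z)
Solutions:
 f(z) = C1*exp(-sqrt(k)*z) + C2*exp(sqrt(k)*z)


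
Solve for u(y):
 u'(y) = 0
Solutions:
 u(y) = C1


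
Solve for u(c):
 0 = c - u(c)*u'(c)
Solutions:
 u(c) = -sqrt(C1 + c^2)
 u(c) = sqrt(C1 + c^2)


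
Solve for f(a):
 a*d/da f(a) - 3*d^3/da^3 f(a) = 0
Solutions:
 f(a) = C1 + Integral(C2*airyai(3^(2/3)*a/3) + C3*airybi(3^(2/3)*a/3), a)


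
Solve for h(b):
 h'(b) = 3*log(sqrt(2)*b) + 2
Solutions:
 h(b) = C1 + 3*b*log(b) - b + 3*b*log(2)/2


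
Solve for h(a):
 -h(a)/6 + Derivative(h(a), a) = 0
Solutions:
 h(a) = C1*exp(a/6)


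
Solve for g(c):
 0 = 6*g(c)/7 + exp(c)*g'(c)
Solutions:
 g(c) = C1*exp(6*exp(-c)/7)


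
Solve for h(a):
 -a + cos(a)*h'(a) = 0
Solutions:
 h(a) = C1 + Integral(a/cos(a), a)


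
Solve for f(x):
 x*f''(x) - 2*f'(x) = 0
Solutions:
 f(x) = C1 + C2*x^3


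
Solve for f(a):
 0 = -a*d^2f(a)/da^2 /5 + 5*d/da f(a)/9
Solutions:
 f(a) = C1 + C2*a^(34/9)


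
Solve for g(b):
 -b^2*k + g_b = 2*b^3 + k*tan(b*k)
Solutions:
 g(b) = C1 + b^4/2 + b^3*k/3 + k*Piecewise((-log(cos(b*k))/k, Ne(k, 0)), (0, True))


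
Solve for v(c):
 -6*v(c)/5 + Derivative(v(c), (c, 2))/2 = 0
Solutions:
 v(c) = C1*exp(-2*sqrt(15)*c/5) + C2*exp(2*sqrt(15)*c/5)


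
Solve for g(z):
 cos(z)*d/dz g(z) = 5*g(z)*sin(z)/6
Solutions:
 g(z) = C1/cos(z)^(5/6)


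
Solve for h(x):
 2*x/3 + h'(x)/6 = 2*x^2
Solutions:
 h(x) = C1 + 4*x^3 - 2*x^2


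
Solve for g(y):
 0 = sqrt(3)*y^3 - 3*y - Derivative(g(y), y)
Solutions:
 g(y) = C1 + sqrt(3)*y^4/4 - 3*y^2/2


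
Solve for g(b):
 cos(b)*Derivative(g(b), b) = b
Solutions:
 g(b) = C1 + Integral(b/cos(b), b)


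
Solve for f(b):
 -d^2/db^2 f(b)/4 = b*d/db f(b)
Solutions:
 f(b) = C1 + C2*erf(sqrt(2)*b)


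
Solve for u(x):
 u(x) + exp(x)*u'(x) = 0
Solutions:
 u(x) = C1*exp(exp(-x))


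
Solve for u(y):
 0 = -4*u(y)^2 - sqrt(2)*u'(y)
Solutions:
 u(y) = 1/(C1 + 2*sqrt(2)*y)


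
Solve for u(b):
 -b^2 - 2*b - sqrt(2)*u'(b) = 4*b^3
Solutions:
 u(b) = C1 - sqrt(2)*b^4/2 - sqrt(2)*b^3/6 - sqrt(2)*b^2/2


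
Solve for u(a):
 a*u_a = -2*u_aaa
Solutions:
 u(a) = C1 + Integral(C2*airyai(-2^(2/3)*a/2) + C3*airybi(-2^(2/3)*a/2), a)


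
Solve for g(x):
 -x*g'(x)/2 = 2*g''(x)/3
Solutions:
 g(x) = C1 + C2*erf(sqrt(6)*x/4)


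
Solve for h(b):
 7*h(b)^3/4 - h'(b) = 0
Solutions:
 h(b) = -sqrt(2)*sqrt(-1/(C1 + 7*b))
 h(b) = sqrt(2)*sqrt(-1/(C1 + 7*b))


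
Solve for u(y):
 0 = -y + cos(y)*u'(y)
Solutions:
 u(y) = C1 + Integral(y/cos(y), y)


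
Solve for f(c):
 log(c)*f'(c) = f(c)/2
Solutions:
 f(c) = C1*exp(li(c)/2)


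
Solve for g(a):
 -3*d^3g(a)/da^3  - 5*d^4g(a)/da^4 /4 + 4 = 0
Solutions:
 g(a) = C1 + C2*a + C3*a^2 + C4*exp(-12*a/5) + 2*a^3/9


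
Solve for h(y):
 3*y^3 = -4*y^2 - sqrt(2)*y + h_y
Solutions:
 h(y) = C1 + 3*y^4/4 + 4*y^3/3 + sqrt(2)*y^2/2


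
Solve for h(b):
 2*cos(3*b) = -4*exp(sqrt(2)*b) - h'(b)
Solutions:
 h(b) = C1 - 2*sqrt(2)*exp(sqrt(2)*b) - 2*sin(3*b)/3


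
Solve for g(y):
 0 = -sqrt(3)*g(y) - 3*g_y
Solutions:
 g(y) = C1*exp(-sqrt(3)*y/3)


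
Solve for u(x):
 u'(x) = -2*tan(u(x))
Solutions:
 u(x) = pi - asin(C1*exp(-2*x))
 u(x) = asin(C1*exp(-2*x))


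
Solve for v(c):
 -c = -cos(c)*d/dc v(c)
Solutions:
 v(c) = C1 + Integral(c/cos(c), c)


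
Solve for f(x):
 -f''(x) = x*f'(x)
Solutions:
 f(x) = C1 + C2*erf(sqrt(2)*x/2)


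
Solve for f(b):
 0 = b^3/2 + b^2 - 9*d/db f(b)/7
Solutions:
 f(b) = C1 + 7*b^4/72 + 7*b^3/27


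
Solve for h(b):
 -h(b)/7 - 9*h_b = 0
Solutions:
 h(b) = C1*exp(-b/63)


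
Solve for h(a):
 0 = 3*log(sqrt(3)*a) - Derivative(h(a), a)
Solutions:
 h(a) = C1 + 3*a*log(a) - 3*a + 3*a*log(3)/2


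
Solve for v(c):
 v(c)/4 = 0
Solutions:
 v(c) = 0


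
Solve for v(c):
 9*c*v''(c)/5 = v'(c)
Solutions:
 v(c) = C1 + C2*c^(14/9)


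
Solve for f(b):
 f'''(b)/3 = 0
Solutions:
 f(b) = C1 + C2*b + C3*b^2


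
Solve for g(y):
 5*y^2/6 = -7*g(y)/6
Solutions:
 g(y) = -5*y^2/7


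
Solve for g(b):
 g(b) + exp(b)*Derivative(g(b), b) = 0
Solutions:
 g(b) = C1*exp(exp(-b))


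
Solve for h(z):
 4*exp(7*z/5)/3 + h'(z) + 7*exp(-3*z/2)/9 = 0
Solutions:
 h(z) = C1 - 20*exp(7*z/5)/21 + 14*exp(-3*z/2)/27


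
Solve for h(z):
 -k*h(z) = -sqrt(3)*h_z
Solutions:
 h(z) = C1*exp(sqrt(3)*k*z/3)


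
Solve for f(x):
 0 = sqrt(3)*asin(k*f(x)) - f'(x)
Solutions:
 Integral(1/asin(_y*k), (_y, f(x))) = C1 + sqrt(3)*x


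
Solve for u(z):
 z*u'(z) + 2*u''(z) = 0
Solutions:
 u(z) = C1 + C2*erf(z/2)


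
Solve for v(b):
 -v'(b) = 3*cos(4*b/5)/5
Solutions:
 v(b) = C1 - 3*sin(4*b/5)/4


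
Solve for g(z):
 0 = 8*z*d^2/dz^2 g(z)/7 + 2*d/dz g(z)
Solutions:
 g(z) = C1 + C2/z^(3/4)


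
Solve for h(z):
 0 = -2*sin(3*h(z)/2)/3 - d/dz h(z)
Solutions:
 h(z) = -2*acos((-C1 - exp(2*z))/(C1 - exp(2*z)))/3 + 4*pi/3
 h(z) = 2*acos((-C1 - exp(2*z))/(C1 - exp(2*z)))/3


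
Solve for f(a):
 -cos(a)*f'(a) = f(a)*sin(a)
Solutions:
 f(a) = C1*cos(a)


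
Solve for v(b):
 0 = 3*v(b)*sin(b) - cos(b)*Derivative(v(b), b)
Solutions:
 v(b) = C1/cos(b)^3


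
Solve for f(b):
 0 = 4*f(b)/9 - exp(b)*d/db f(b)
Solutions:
 f(b) = C1*exp(-4*exp(-b)/9)


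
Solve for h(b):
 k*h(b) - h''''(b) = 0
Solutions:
 h(b) = C1*exp(-b*k^(1/4)) + C2*exp(b*k^(1/4)) + C3*exp(-I*b*k^(1/4)) + C4*exp(I*b*k^(1/4))


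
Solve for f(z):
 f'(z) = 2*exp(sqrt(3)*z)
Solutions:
 f(z) = C1 + 2*sqrt(3)*exp(sqrt(3)*z)/3


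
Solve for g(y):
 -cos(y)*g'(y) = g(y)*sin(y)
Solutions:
 g(y) = C1*cos(y)


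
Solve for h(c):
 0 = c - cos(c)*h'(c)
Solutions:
 h(c) = C1 + Integral(c/cos(c), c)


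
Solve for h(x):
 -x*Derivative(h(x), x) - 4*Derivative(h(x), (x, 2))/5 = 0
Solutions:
 h(x) = C1 + C2*erf(sqrt(10)*x/4)


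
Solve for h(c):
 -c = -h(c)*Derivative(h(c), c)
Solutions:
 h(c) = -sqrt(C1 + c^2)
 h(c) = sqrt(C1 + c^2)


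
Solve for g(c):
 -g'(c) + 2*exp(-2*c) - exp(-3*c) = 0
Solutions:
 g(c) = C1 - exp(-2*c) + exp(-3*c)/3


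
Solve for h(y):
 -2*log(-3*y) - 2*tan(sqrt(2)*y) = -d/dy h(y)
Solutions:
 h(y) = C1 + 2*y*log(-y) - 2*y + 2*y*log(3) - sqrt(2)*log(cos(sqrt(2)*y))


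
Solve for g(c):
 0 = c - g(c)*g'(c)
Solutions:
 g(c) = -sqrt(C1 + c^2)
 g(c) = sqrt(C1 + c^2)


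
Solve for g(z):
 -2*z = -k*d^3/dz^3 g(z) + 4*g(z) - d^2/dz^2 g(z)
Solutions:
 g(z) = C1*exp(-z*((sqrt(((-54 + k^(-2))^2 - 1/k^4)/k^2) - 54/k + k^(-3))^(1/3) + 1/k + 1/(k^2*(sqrt(((-54 + k^(-2))^2 - 1/k^4)/k^2) - 54/k + k^(-3))^(1/3)))/3) + C2*exp(z*((sqrt(((-54 + k^(-2))^2 - 1/k^4)/k^2) - 54/k + k^(-3))^(1/3) - sqrt(3)*I*(sqrt(((-54 + k^(-2))^2 - 1/k^4)/k^2) - 54/k + k^(-3))^(1/3) - 2/k - 4/(k^2*(-1 + sqrt(3)*I)*(sqrt(((-54 + k^(-2))^2 - 1/k^4)/k^2) - 54/k + k^(-3))^(1/3)))/6) + C3*exp(z*((sqrt(((-54 + k^(-2))^2 - 1/k^4)/k^2) - 54/k + k^(-3))^(1/3) + sqrt(3)*I*(sqrt(((-54 + k^(-2))^2 - 1/k^4)/k^2) - 54/k + k^(-3))^(1/3) - 2/k + 4/(k^2*(1 + sqrt(3)*I)*(sqrt(((-54 + k^(-2))^2 - 1/k^4)/k^2) - 54/k + k^(-3))^(1/3)))/6) - z/2


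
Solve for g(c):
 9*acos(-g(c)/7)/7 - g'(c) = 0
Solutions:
 Integral(1/acos(-_y/7), (_y, g(c))) = C1 + 9*c/7


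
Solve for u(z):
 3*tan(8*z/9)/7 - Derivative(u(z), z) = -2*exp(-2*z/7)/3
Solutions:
 u(z) = C1 + 27*log(tan(8*z/9)^2 + 1)/112 - 7*exp(-2*z/7)/3


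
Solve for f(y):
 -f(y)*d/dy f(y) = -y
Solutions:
 f(y) = -sqrt(C1 + y^2)
 f(y) = sqrt(C1 + y^2)


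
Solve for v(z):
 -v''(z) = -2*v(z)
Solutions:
 v(z) = C1*exp(-sqrt(2)*z) + C2*exp(sqrt(2)*z)


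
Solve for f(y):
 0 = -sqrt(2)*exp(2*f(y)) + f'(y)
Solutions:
 f(y) = log(-sqrt(-1/(C1 + sqrt(2)*y))) - log(2)/2
 f(y) = log(-1/(C1 + sqrt(2)*y))/2 - log(2)/2


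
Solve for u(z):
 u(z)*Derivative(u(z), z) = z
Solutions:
 u(z) = -sqrt(C1 + z^2)
 u(z) = sqrt(C1 + z^2)


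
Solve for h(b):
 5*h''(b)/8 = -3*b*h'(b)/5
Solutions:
 h(b) = C1 + C2*erf(2*sqrt(3)*b/5)


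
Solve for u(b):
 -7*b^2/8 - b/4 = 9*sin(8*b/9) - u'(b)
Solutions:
 u(b) = C1 + 7*b^3/24 + b^2/8 - 81*cos(8*b/9)/8


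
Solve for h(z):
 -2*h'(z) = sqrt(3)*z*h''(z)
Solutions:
 h(z) = C1 + C2*z^(1 - 2*sqrt(3)/3)


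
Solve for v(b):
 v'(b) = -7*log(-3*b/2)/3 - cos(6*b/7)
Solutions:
 v(b) = C1 - 7*b*log(-b)/3 - 7*b*log(3)/3 + 7*b*log(2)/3 + 7*b/3 - 7*sin(6*b/7)/6


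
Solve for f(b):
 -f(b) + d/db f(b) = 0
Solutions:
 f(b) = C1*exp(b)


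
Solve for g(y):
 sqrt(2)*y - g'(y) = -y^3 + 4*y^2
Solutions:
 g(y) = C1 + y^4/4 - 4*y^3/3 + sqrt(2)*y^2/2


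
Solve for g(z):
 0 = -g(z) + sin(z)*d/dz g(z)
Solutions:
 g(z) = C1*sqrt(cos(z) - 1)/sqrt(cos(z) + 1)


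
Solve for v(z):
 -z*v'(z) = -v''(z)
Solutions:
 v(z) = C1 + C2*erfi(sqrt(2)*z/2)


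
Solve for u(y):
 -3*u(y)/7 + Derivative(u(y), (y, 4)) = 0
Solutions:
 u(y) = C1*exp(-3^(1/4)*7^(3/4)*y/7) + C2*exp(3^(1/4)*7^(3/4)*y/7) + C3*sin(3^(1/4)*7^(3/4)*y/7) + C4*cos(3^(1/4)*7^(3/4)*y/7)


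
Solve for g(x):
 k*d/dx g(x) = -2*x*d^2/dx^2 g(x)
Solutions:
 g(x) = C1 + x^(1 - re(k)/2)*(C2*sin(log(x)*Abs(im(k))/2) + C3*cos(log(x)*im(k)/2))


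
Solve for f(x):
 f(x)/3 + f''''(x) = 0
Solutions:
 f(x) = (C1*sin(sqrt(2)*3^(3/4)*x/6) + C2*cos(sqrt(2)*3^(3/4)*x/6))*exp(-sqrt(2)*3^(3/4)*x/6) + (C3*sin(sqrt(2)*3^(3/4)*x/6) + C4*cos(sqrt(2)*3^(3/4)*x/6))*exp(sqrt(2)*3^(3/4)*x/6)


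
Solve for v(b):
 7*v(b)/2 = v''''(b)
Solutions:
 v(b) = C1*exp(-2^(3/4)*7^(1/4)*b/2) + C2*exp(2^(3/4)*7^(1/4)*b/2) + C3*sin(2^(3/4)*7^(1/4)*b/2) + C4*cos(2^(3/4)*7^(1/4)*b/2)


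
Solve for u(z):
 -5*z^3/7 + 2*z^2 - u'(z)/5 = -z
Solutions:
 u(z) = C1 - 25*z^4/28 + 10*z^3/3 + 5*z^2/2


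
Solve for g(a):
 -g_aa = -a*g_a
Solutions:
 g(a) = C1 + C2*erfi(sqrt(2)*a/2)


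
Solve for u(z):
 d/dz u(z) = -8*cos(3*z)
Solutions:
 u(z) = C1 - 8*sin(3*z)/3


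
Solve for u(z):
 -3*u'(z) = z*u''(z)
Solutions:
 u(z) = C1 + C2/z^2


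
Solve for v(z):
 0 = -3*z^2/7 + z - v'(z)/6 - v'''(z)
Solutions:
 v(z) = C1 + C2*sin(sqrt(6)*z/6) + C3*cos(sqrt(6)*z/6) - 6*z^3/7 + 3*z^2 + 216*z/7


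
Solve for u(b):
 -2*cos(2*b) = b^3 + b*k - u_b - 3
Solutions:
 u(b) = C1 + b^4/4 + b^2*k/2 - 3*b + sin(2*b)


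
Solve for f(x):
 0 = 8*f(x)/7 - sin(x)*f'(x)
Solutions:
 f(x) = C1*(cos(x) - 1)^(4/7)/(cos(x) + 1)^(4/7)


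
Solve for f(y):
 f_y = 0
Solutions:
 f(y) = C1


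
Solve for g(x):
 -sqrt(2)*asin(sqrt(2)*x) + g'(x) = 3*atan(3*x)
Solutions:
 g(x) = C1 + 3*x*atan(3*x) + sqrt(2)*(x*asin(sqrt(2)*x) + sqrt(2)*sqrt(1 - 2*x^2)/2) - log(9*x^2 + 1)/2


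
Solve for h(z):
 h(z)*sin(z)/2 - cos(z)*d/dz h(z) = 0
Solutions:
 h(z) = C1/sqrt(cos(z))


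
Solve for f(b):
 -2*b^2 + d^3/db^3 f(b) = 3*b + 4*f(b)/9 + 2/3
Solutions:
 f(b) = C3*exp(2^(2/3)*3^(1/3)*b/3) - 9*b^2/2 - 27*b/4 + (C1*sin(2^(2/3)*3^(5/6)*b/6) + C2*cos(2^(2/3)*3^(5/6)*b/6))*exp(-2^(2/3)*3^(1/3)*b/6) - 3/2


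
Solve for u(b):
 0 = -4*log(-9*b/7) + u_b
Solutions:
 u(b) = C1 + 4*b*log(-b) + 4*b*(-log(7) - 1 + 2*log(3))


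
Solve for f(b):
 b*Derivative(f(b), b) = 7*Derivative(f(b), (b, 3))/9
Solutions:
 f(b) = C1 + Integral(C2*airyai(21^(2/3)*b/7) + C3*airybi(21^(2/3)*b/7), b)


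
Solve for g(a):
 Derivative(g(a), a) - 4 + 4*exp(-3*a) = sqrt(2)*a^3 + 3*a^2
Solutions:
 g(a) = C1 + sqrt(2)*a^4/4 + a^3 + 4*a + 4*exp(-3*a)/3


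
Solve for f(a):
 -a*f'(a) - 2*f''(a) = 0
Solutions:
 f(a) = C1 + C2*erf(a/2)


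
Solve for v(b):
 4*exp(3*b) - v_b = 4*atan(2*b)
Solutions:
 v(b) = C1 - 4*b*atan(2*b) + 4*exp(3*b)/3 + log(4*b^2 + 1)


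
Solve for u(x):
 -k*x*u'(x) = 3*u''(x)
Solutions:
 u(x) = Piecewise((-sqrt(6)*sqrt(pi)*C1*erf(sqrt(6)*sqrt(k)*x/6)/(2*sqrt(k)) - C2, (k > 0) | (k < 0)), (-C1*x - C2, True))


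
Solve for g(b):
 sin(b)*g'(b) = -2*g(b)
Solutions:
 g(b) = C1*(cos(b) + 1)/(cos(b) - 1)


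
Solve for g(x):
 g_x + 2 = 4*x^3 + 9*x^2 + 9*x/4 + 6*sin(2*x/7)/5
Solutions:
 g(x) = C1 + x^4 + 3*x^3 + 9*x^2/8 - 2*x - 21*cos(2*x/7)/5


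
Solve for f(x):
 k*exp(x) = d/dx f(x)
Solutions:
 f(x) = C1 + k*exp(x)


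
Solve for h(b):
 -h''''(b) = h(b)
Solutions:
 h(b) = (C1*sin(sqrt(2)*b/2) + C2*cos(sqrt(2)*b/2))*exp(-sqrt(2)*b/2) + (C3*sin(sqrt(2)*b/2) + C4*cos(sqrt(2)*b/2))*exp(sqrt(2)*b/2)


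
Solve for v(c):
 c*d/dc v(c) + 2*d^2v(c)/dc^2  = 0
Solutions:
 v(c) = C1 + C2*erf(c/2)


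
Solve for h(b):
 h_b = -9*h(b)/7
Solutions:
 h(b) = C1*exp(-9*b/7)


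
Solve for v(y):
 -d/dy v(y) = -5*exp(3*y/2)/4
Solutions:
 v(y) = C1 + 5*exp(3*y/2)/6


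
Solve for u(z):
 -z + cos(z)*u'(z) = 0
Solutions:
 u(z) = C1 + Integral(z/cos(z), z)


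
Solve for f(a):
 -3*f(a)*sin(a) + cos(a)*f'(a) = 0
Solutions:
 f(a) = C1/cos(a)^3


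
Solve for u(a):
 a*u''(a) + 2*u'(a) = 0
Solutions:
 u(a) = C1 + C2/a


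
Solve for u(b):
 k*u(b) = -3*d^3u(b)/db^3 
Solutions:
 u(b) = C1*exp(3^(2/3)*b*(-k)^(1/3)/3) + C2*exp(b*(-k)^(1/3)*(-3^(2/3) + 3*3^(1/6)*I)/6) + C3*exp(-b*(-k)^(1/3)*(3^(2/3) + 3*3^(1/6)*I)/6)


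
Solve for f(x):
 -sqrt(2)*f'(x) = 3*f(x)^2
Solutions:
 f(x) = 2/(C1 + 3*sqrt(2)*x)


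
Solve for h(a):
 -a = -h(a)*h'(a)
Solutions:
 h(a) = -sqrt(C1 + a^2)
 h(a) = sqrt(C1 + a^2)


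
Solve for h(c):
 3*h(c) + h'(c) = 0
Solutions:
 h(c) = C1*exp(-3*c)


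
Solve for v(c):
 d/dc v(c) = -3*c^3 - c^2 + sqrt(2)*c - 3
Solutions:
 v(c) = C1 - 3*c^4/4 - c^3/3 + sqrt(2)*c^2/2 - 3*c


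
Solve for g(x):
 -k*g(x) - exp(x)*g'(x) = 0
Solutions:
 g(x) = C1*exp(k*exp(-x))


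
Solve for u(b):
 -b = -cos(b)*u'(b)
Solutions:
 u(b) = C1 + Integral(b/cos(b), b)


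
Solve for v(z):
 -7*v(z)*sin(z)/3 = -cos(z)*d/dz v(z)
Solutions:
 v(z) = C1/cos(z)^(7/3)


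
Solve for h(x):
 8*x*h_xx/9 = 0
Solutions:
 h(x) = C1 + C2*x


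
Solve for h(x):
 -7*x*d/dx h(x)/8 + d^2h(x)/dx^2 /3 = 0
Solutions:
 h(x) = C1 + C2*erfi(sqrt(21)*x/4)


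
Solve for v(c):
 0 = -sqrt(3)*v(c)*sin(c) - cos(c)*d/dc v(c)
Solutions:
 v(c) = C1*cos(c)^(sqrt(3))


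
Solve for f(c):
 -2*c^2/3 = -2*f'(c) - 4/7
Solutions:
 f(c) = C1 + c^3/9 - 2*c/7


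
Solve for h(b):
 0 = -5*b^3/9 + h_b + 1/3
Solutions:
 h(b) = C1 + 5*b^4/36 - b/3


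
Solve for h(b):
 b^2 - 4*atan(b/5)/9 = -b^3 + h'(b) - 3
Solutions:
 h(b) = C1 + b^4/4 + b^3/3 - 4*b*atan(b/5)/9 + 3*b + 10*log(b^2 + 25)/9


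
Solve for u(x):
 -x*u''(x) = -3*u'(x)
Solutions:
 u(x) = C1 + C2*x^4


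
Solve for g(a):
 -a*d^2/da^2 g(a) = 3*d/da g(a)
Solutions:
 g(a) = C1 + C2/a^2


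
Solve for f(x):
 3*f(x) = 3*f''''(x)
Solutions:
 f(x) = C1*exp(-x) + C2*exp(x) + C3*sin(x) + C4*cos(x)


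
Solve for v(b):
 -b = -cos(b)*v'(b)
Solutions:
 v(b) = C1 + Integral(b/cos(b), b)


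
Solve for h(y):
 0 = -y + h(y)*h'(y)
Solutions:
 h(y) = -sqrt(C1 + y^2)
 h(y) = sqrt(C1 + y^2)


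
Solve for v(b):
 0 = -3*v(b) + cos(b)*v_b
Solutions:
 v(b) = C1*(sin(b) + 1)^(3/2)/(sin(b) - 1)^(3/2)


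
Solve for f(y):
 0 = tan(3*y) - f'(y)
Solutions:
 f(y) = C1 - log(cos(3*y))/3


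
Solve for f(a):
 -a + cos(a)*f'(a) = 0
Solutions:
 f(a) = C1 + Integral(a/cos(a), a)


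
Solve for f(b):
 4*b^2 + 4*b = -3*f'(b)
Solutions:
 f(b) = C1 - 4*b^3/9 - 2*b^2/3


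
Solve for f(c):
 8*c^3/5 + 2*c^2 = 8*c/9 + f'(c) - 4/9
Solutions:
 f(c) = C1 + 2*c^4/5 + 2*c^3/3 - 4*c^2/9 + 4*c/9


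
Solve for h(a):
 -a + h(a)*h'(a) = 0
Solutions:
 h(a) = -sqrt(C1 + a^2)
 h(a) = sqrt(C1 + a^2)


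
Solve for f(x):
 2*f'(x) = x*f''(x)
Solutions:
 f(x) = C1 + C2*x^3


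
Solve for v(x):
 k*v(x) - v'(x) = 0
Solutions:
 v(x) = C1*exp(k*x)


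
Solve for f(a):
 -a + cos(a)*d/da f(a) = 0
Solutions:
 f(a) = C1 + Integral(a/cos(a), a)


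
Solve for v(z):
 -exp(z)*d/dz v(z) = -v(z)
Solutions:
 v(z) = C1*exp(-exp(-z))


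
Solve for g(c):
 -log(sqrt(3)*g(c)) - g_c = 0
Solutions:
 2*Integral(1/(2*log(_y) + log(3)), (_y, g(c))) = C1 - c


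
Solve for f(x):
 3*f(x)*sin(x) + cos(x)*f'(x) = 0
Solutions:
 f(x) = C1*cos(x)^3


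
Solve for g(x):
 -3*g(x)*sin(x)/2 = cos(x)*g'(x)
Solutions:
 g(x) = C1*cos(x)^(3/2)


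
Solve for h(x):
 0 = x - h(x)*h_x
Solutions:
 h(x) = -sqrt(C1 + x^2)
 h(x) = sqrt(C1 + x^2)


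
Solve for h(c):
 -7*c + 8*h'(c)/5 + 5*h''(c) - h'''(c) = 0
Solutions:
 h(c) = C1 + C2*exp(c*(25 - sqrt(785))/10) + C3*exp(c*(25 + sqrt(785))/10) + 35*c^2/16 - 875*c/64


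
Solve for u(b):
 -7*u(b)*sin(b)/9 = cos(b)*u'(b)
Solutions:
 u(b) = C1*cos(b)^(7/9)


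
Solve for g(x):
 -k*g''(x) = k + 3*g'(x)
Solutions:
 g(x) = C1 + C2*exp(-3*x/k) - k*x/3


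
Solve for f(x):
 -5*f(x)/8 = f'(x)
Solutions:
 f(x) = C1*exp(-5*x/8)


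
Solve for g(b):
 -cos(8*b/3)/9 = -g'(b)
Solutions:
 g(b) = C1 + sin(8*b/3)/24


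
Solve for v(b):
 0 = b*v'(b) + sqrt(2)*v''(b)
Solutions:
 v(b) = C1 + C2*erf(2^(1/4)*b/2)


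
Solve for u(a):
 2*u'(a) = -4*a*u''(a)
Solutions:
 u(a) = C1 + C2*sqrt(a)


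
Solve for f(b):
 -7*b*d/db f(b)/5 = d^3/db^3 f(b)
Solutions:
 f(b) = C1 + Integral(C2*airyai(-5^(2/3)*7^(1/3)*b/5) + C3*airybi(-5^(2/3)*7^(1/3)*b/5), b)


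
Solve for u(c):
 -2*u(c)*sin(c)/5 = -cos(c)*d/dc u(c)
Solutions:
 u(c) = C1/cos(c)^(2/5)


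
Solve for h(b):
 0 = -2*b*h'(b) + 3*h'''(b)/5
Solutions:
 h(b) = C1 + Integral(C2*airyai(10^(1/3)*3^(2/3)*b/3) + C3*airybi(10^(1/3)*3^(2/3)*b/3), b)


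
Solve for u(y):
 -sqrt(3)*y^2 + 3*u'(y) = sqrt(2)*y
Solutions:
 u(y) = C1 + sqrt(3)*y^3/9 + sqrt(2)*y^2/6


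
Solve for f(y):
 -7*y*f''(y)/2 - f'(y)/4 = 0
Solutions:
 f(y) = C1 + C2*y^(13/14)


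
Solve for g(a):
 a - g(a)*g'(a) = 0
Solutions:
 g(a) = -sqrt(C1 + a^2)
 g(a) = sqrt(C1 + a^2)


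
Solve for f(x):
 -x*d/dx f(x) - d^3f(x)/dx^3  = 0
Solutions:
 f(x) = C1 + Integral(C2*airyai(-x) + C3*airybi(-x), x)


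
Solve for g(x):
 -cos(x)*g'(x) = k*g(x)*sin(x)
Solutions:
 g(x) = C1*exp(k*log(cos(x)))


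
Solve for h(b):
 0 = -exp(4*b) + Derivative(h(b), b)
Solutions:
 h(b) = C1 + exp(4*b)/4


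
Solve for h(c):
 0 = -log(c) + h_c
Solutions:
 h(c) = C1 + c*log(c) - c


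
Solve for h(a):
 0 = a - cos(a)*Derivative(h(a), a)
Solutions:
 h(a) = C1 + Integral(a/cos(a), a)


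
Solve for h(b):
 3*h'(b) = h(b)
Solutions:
 h(b) = C1*exp(b/3)


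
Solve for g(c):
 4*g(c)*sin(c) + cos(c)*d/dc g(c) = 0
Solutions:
 g(c) = C1*cos(c)^4


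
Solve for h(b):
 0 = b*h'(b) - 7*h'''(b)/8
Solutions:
 h(b) = C1 + Integral(C2*airyai(2*7^(2/3)*b/7) + C3*airybi(2*7^(2/3)*b/7), b)


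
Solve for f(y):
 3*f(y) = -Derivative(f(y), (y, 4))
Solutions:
 f(y) = (C1*sin(sqrt(2)*3^(1/4)*y/2) + C2*cos(sqrt(2)*3^(1/4)*y/2))*exp(-sqrt(2)*3^(1/4)*y/2) + (C3*sin(sqrt(2)*3^(1/4)*y/2) + C4*cos(sqrt(2)*3^(1/4)*y/2))*exp(sqrt(2)*3^(1/4)*y/2)


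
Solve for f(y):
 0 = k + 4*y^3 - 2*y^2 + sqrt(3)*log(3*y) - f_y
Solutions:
 f(y) = C1 + k*y + y^4 - 2*y^3/3 + sqrt(3)*y*log(y) - sqrt(3)*y + sqrt(3)*y*log(3)


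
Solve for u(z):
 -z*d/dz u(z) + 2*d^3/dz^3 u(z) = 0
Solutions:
 u(z) = C1 + Integral(C2*airyai(2^(2/3)*z/2) + C3*airybi(2^(2/3)*z/2), z)


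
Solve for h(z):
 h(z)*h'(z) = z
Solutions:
 h(z) = -sqrt(C1 + z^2)
 h(z) = sqrt(C1 + z^2)


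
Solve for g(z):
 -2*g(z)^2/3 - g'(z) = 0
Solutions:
 g(z) = 3/(C1 + 2*z)


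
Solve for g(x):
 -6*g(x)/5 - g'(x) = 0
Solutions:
 g(x) = C1*exp(-6*x/5)


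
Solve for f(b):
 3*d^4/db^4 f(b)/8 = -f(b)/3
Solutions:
 f(b) = (C1*sin(2^(1/4)*sqrt(3)*b/3) + C2*cos(2^(1/4)*sqrt(3)*b/3))*exp(-2^(1/4)*sqrt(3)*b/3) + (C3*sin(2^(1/4)*sqrt(3)*b/3) + C4*cos(2^(1/4)*sqrt(3)*b/3))*exp(2^(1/4)*sqrt(3)*b/3)


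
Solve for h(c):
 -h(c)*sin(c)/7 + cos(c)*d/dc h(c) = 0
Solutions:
 h(c) = C1/cos(c)^(1/7)


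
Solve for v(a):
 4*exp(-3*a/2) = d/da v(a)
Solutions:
 v(a) = C1 - 8*exp(-3*a/2)/3


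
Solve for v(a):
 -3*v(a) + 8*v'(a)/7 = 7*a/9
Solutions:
 v(a) = C1*exp(21*a/8) - 7*a/27 - 8/81


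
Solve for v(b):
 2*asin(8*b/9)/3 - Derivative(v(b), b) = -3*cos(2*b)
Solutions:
 v(b) = C1 + 2*b*asin(8*b/9)/3 + sqrt(81 - 64*b^2)/12 + 3*sin(2*b)/2


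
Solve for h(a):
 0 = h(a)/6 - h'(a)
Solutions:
 h(a) = C1*exp(a/6)


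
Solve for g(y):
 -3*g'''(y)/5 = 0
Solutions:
 g(y) = C1 + C2*y + C3*y^2


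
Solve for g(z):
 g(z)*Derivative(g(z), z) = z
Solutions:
 g(z) = -sqrt(C1 + z^2)
 g(z) = sqrt(C1 + z^2)


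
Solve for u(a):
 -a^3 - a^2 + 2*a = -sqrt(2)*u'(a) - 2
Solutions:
 u(a) = C1 + sqrt(2)*a^4/8 + sqrt(2)*a^3/6 - sqrt(2)*a^2/2 - sqrt(2)*a


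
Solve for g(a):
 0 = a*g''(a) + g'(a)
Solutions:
 g(a) = C1 + C2*log(a)


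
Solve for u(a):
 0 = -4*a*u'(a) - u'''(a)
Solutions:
 u(a) = C1 + Integral(C2*airyai(-2^(2/3)*a) + C3*airybi(-2^(2/3)*a), a)


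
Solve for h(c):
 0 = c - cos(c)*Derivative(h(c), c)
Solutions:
 h(c) = C1 + Integral(c/cos(c), c)


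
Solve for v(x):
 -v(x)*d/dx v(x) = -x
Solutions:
 v(x) = -sqrt(C1 + x^2)
 v(x) = sqrt(C1 + x^2)


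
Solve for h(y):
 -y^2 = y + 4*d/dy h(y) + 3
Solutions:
 h(y) = C1 - y^3/12 - y^2/8 - 3*y/4


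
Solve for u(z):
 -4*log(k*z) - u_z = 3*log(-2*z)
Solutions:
 u(z) = C1 + z*(-4*log(-k) - 3*log(2) + 7) - 7*z*log(-z)


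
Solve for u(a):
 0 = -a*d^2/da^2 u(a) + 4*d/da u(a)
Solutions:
 u(a) = C1 + C2*a^5


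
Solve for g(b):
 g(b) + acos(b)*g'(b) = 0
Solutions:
 g(b) = C1*exp(-Integral(1/acos(b), b))


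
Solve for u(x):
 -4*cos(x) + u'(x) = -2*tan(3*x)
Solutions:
 u(x) = C1 + 2*log(cos(3*x))/3 + 4*sin(x)


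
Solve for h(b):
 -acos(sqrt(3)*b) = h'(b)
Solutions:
 h(b) = C1 - b*acos(sqrt(3)*b) + sqrt(3)*sqrt(1 - 3*b^2)/3


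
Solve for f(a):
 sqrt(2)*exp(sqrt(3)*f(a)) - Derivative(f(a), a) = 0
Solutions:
 f(a) = sqrt(3)*(2*log(-1/(C1 + sqrt(2)*a)) - log(3))/6


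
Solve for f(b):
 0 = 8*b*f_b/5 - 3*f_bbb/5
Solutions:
 f(b) = C1 + Integral(C2*airyai(2*3^(2/3)*b/3) + C3*airybi(2*3^(2/3)*b/3), b)


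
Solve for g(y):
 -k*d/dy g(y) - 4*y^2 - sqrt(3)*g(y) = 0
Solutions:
 g(y) = C1*exp(-sqrt(3)*y/k) - 8*sqrt(3)*k^2/9 + 8*k*y/3 - 4*sqrt(3)*y^2/3


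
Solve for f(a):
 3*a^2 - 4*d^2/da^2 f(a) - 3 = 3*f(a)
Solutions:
 f(a) = C1*sin(sqrt(3)*a/2) + C2*cos(sqrt(3)*a/2) + a^2 - 11/3


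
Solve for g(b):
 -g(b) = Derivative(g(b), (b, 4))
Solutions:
 g(b) = (C1*sin(sqrt(2)*b/2) + C2*cos(sqrt(2)*b/2))*exp(-sqrt(2)*b/2) + (C3*sin(sqrt(2)*b/2) + C4*cos(sqrt(2)*b/2))*exp(sqrt(2)*b/2)


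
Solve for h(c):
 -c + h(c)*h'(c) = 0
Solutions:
 h(c) = -sqrt(C1 + c^2)
 h(c) = sqrt(C1 + c^2)


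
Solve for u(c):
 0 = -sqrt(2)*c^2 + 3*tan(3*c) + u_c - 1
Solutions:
 u(c) = C1 + sqrt(2)*c^3/3 + c + log(cos(3*c))


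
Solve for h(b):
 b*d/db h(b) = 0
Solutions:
 h(b) = C1


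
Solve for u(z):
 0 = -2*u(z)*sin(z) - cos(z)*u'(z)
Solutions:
 u(z) = C1*cos(z)^2


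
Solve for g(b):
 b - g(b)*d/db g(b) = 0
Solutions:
 g(b) = -sqrt(C1 + b^2)
 g(b) = sqrt(C1 + b^2)


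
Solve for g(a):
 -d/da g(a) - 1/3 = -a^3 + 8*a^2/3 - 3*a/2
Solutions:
 g(a) = C1 + a^4/4 - 8*a^3/9 + 3*a^2/4 - a/3


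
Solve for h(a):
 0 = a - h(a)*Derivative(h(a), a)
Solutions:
 h(a) = -sqrt(C1 + a^2)
 h(a) = sqrt(C1 + a^2)


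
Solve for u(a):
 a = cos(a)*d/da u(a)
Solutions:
 u(a) = C1 + Integral(a/cos(a), a)


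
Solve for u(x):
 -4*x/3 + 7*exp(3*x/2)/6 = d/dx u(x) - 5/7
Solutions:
 u(x) = C1 - 2*x^2/3 + 5*x/7 + 7*exp(3*x/2)/9


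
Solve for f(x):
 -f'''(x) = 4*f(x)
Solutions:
 f(x) = C3*exp(-2^(2/3)*x) + (C1*sin(2^(2/3)*sqrt(3)*x/2) + C2*cos(2^(2/3)*sqrt(3)*x/2))*exp(2^(2/3)*x/2)


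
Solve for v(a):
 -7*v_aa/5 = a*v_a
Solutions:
 v(a) = C1 + C2*erf(sqrt(70)*a/14)


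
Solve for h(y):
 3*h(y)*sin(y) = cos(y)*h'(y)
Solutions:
 h(y) = C1/cos(y)^3


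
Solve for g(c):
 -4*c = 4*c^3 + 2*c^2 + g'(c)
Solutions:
 g(c) = C1 - c^4 - 2*c^3/3 - 2*c^2


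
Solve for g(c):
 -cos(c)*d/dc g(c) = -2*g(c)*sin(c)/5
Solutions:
 g(c) = C1/cos(c)^(2/5)


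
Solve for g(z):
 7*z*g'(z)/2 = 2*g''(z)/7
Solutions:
 g(z) = C1 + C2*erfi(7*sqrt(2)*z/4)


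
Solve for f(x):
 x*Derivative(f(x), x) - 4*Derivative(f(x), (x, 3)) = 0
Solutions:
 f(x) = C1 + Integral(C2*airyai(2^(1/3)*x/2) + C3*airybi(2^(1/3)*x/2), x)


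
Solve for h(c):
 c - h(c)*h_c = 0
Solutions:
 h(c) = -sqrt(C1 + c^2)
 h(c) = sqrt(C1 + c^2)


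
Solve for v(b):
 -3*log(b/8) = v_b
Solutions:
 v(b) = C1 - 3*b*log(b) + 3*b + b*log(512)


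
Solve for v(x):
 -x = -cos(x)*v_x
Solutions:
 v(x) = C1 + Integral(x/cos(x), x)


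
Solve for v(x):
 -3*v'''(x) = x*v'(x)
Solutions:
 v(x) = C1 + Integral(C2*airyai(-3^(2/3)*x/3) + C3*airybi(-3^(2/3)*x/3), x)


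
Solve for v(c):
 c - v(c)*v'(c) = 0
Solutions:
 v(c) = -sqrt(C1 + c^2)
 v(c) = sqrt(C1 + c^2)


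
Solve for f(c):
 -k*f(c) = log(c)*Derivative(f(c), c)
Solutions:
 f(c) = C1*exp(-k*li(c))


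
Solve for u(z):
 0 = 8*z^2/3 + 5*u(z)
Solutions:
 u(z) = -8*z^2/15


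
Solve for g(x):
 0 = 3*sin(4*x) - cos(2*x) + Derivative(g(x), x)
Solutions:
 g(x) = C1 + sin(2*x)/2 + 3*cos(4*x)/4


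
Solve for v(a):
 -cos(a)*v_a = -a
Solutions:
 v(a) = C1 + Integral(a/cos(a), a)


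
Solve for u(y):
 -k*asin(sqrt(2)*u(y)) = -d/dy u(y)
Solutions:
 Integral(1/asin(sqrt(2)*_y), (_y, u(y))) = C1 + k*y


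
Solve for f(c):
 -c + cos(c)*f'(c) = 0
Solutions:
 f(c) = C1 + Integral(c/cos(c), c)


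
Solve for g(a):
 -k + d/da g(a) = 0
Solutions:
 g(a) = C1 + a*k


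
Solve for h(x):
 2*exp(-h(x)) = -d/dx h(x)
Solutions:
 h(x) = log(C1 - 2*x)


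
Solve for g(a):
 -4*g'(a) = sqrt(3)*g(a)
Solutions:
 g(a) = C1*exp(-sqrt(3)*a/4)


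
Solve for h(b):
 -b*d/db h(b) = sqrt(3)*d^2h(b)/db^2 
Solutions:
 h(b) = C1 + C2*erf(sqrt(2)*3^(3/4)*b/6)


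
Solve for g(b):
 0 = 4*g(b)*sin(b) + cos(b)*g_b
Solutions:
 g(b) = C1*cos(b)^4


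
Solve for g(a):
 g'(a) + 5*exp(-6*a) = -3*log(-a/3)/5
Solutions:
 g(a) = C1 - 3*a*log(-a)/5 + 3*a*(1 + log(3))/5 + 5*exp(-6*a)/6


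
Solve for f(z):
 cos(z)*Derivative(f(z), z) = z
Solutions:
 f(z) = C1 + Integral(z/cos(z), z)


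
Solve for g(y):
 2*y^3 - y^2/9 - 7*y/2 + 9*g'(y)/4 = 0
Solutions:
 g(y) = C1 - 2*y^4/9 + 4*y^3/243 + 7*y^2/9


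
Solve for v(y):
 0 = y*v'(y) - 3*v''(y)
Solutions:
 v(y) = C1 + C2*erfi(sqrt(6)*y/6)


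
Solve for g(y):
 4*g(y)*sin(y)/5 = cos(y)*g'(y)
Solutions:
 g(y) = C1/cos(y)^(4/5)


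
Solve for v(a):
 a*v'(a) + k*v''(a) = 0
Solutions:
 v(a) = C1 + C2*sqrt(k)*erf(sqrt(2)*a*sqrt(1/k)/2)


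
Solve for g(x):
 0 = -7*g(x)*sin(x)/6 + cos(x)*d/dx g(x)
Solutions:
 g(x) = C1/cos(x)^(7/6)


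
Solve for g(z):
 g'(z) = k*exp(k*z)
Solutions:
 g(z) = C1 + exp(k*z)


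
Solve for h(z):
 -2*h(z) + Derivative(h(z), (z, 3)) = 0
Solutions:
 h(z) = C3*exp(2^(1/3)*z) + (C1*sin(2^(1/3)*sqrt(3)*z/2) + C2*cos(2^(1/3)*sqrt(3)*z/2))*exp(-2^(1/3)*z/2)


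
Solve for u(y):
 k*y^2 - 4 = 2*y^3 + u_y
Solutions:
 u(y) = C1 + k*y^3/3 - y^4/2 - 4*y


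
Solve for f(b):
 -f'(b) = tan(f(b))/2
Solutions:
 f(b) = pi - asin(C1*exp(-b/2))
 f(b) = asin(C1*exp(-b/2))


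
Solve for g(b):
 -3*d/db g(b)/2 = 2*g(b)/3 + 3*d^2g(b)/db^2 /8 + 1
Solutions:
 g(b) = C1*exp(2*b*(-1 + sqrt(5)/3)) + C2*exp(-2*b*(sqrt(5)/3 + 1)) - 3/2


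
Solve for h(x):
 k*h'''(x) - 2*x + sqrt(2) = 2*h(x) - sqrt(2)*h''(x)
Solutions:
 h(x) = C1*exp(-x*((sqrt(((-27 + 2*sqrt(2)/k^2)^2 - 8/k^4)/k^2) - 27/k + 2*sqrt(2)/k^3)^(1/3) + sqrt(2)/k + 2/(k^2*(sqrt(((-27 + 2*sqrt(2)/k^2)^2 - 8/k^4)/k^2) - 27/k + 2*sqrt(2)/k^3)^(1/3)))/3) + C2*exp(x*((sqrt(((-27 + 2*sqrt(2)/k^2)^2 - 8/k^4)/k^2) - 27/k + 2*sqrt(2)/k^3)^(1/3) - sqrt(3)*I*(sqrt(((-27 + 2*sqrt(2)/k^2)^2 - 8/k^4)/k^2) - 27/k + 2*sqrt(2)/k^3)^(1/3) - 2*sqrt(2)/k - 8/(k^2*(-1 + sqrt(3)*I)*(sqrt(((-27 + 2*sqrt(2)/k^2)^2 - 8/k^4)/k^2) - 27/k + 2*sqrt(2)/k^3)^(1/3)))/6) + C3*exp(x*((sqrt(((-27 + 2*sqrt(2)/k^2)^2 - 8/k^4)/k^2) - 27/k + 2*sqrt(2)/k^3)^(1/3) + sqrt(3)*I*(sqrt(((-27 + 2*sqrt(2)/k^2)^2 - 8/k^4)/k^2) - 27/k + 2*sqrt(2)/k^3)^(1/3) - 2*sqrt(2)/k + 8/(k^2*(1 + sqrt(3)*I)*(sqrt(((-27 + 2*sqrt(2)/k^2)^2 - 8/k^4)/k^2) - 27/k + 2*sqrt(2)/k^3)^(1/3)))/6) - x + sqrt(2)/2


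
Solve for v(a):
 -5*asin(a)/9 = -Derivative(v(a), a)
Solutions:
 v(a) = C1 + 5*a*asin(a)/9 + 5*sqrt(1 - a^2)/9


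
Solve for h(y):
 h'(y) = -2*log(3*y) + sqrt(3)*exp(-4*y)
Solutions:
 h(y) = C1 - 2*y*log(y) + 2*y*(1 - log(3)) - sqrt(3)*exp(-4*y)/4


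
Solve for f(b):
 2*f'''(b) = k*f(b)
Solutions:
 f(b) = C1*exp(2^(2/3)*b*k^(1/3)/2) + C2*exp(2^(2/3)*b*k^(1/3)*(-1 + sqrt(3)*I)/4) + C3*exp(-2^(2/3)*b*k^(1/3)*(1 + sqrt(3)*I)/4)


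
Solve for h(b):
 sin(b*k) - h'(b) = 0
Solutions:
 h(b) = C1 - cos(b*k)/k


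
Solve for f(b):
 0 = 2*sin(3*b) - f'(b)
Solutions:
 f(b) = C1 - 2*cos(3*b)/3


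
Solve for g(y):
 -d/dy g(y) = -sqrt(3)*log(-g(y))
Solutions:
 -li(-g(y)) = C1 + sqrt(3)*y


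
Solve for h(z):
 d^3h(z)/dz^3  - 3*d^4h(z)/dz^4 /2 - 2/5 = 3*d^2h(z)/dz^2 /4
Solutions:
 h(z) = C1 + C2*z - 4*z^2/15 + (C3*sin(sqrt(14)*z/6) + C4*cos(sqrt(14)*z/6))*exp(z/3)


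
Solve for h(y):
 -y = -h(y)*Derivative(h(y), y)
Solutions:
 h(y) = -sqrt(C1 + y^2)
 h(y) = sqrt(C1 + y^2)


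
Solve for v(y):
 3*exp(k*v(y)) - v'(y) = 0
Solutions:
 v(y) = Piecewise((log(-1/(C1*k + 3*k*y))/k, Ne(k, 0)), (nan, True))
 v(y) = Piecewise((C1 + 3*y, Eq(k, 0)), (nan, True))


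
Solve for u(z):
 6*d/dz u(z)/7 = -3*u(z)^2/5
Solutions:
 u(z) = 10/(C1 + 7*z)


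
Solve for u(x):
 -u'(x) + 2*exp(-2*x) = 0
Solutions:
 u(x) = C1 - exp(-2*x)


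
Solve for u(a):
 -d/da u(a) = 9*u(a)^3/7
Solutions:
 u(a) = -sqrt(14)*sqrt(-1/(C1 - 9*a))/2
 u(a) = sqrt(14)*sqrt(-1/(C1 - 9*a))/2


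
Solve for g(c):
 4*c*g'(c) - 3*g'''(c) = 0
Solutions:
 g(c) = C1 + Integral(C2*airyai(6^(2/3)*c/3) + C3*airybi(6^(2/3)*c/3), c)


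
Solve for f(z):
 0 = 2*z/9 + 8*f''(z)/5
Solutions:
 f(z) = C1 + C2*z - 5*z^3/216


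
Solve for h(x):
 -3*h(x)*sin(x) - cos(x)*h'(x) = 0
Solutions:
 h(x) = C1*cos(x)^3


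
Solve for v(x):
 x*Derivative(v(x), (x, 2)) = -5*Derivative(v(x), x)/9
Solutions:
 v(x) = C1 + C2*x^(4/9)


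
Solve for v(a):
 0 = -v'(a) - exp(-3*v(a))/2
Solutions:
 v(a) = log(C1 - 3*a/2)/3
 v(a) = log((-1 - sqrt(3)*I)*(C1 - 3*a/2)^(1/3)/2)
 v(a) = log((-1 + sqrt(3)*I)*(C1 - 3*a/2)^(1/3)/2)


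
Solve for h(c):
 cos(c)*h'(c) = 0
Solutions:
 h(c) = C1


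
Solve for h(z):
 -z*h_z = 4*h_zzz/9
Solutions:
 h(z) = C1 + Integral(C2*airyai(-2^(1/3)*3^(2/3)*z/2) + C3*airybi(-2^(1/3)*3^(2/3)*z/2), z)


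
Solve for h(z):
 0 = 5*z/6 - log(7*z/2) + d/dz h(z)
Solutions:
 h(z) = C1 - 5*z^2/12 + z*log(z) - z + z*log(7/2)


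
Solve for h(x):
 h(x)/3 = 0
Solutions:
 h(x) = 0


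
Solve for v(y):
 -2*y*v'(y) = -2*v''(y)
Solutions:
 v(y) = C1 + C2*erfi(sqrt(2)*y/2)


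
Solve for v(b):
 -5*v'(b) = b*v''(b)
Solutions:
 v(b) = C1 + C2/b^4


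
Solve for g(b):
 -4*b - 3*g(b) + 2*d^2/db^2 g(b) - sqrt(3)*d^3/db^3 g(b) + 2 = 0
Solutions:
 g(b) = C1*exp(b*(8*18^(1/3)/(27*sqrt(211) + 227*sqrt(3))^(1/3) + 8*sqrt(3) + 12^(1/3)*(27*sqrt(211) + 227*sqrt(3))^(1/3))/36)*sin(2^(1/3)*3^(1/6)*b*(-2^(1/3)*3^(2/3)*(27*sqrt(211) + 227*sqrt(3))^(1/3) + 24/(27*sqrt(211) + 227*sqrt(3))^(1/3))/36) + C2*exp(b*(8*18^(1/3)/(27*sqrt(211) + 227*sqrt(3))^(1/3) + 8*sqrt(3) + 12^(1/3)*(27*sqrt(211) + 227*sqrt(3))^(1/3))/36)*cos(2^(1/3)*3^(1/6)*b*(-2^(1/3)*3^(2/3)*(27*sqrt(211) + 227*sqrt(3))^(1/3) + 24/(27*sqrt(211) + 227*sqrt(3))^(1/3))/36) + C3*exp(b*(-12^(1/3)*(27*sqrt(211) + 227*sqrt(3))^(1/3) - 8*18^(1/3)/(27*sqrt(211) + 227*sqrt(3))^(1/3) + 4*sqrt(3))/18) - 4*b/3 + 2/3


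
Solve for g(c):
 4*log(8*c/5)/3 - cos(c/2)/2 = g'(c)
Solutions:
 g(c) = C1 + 4*c*log(c)/3 - 4*c*log(5)/3 - 4*c/3 + 4*c*log(2) - sin(c/2)


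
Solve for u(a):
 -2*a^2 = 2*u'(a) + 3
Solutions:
 u(a) = C1 - a^3/3 - 3*a/2


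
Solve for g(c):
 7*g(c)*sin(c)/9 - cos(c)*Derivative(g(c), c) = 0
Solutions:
 g(c) = C1/cos(c)^(7/9)


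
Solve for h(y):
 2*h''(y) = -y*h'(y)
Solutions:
 h(y) = C1 + C2*erf(y/2)


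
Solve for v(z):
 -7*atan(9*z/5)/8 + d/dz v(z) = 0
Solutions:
 v(z) = C1 + 7*z*atan(9*z/5)/8 - 35*log(81*z^2 + 25)/144


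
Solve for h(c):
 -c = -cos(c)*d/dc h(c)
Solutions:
 h(c) = C1 + Integral(c/cos(c), c)


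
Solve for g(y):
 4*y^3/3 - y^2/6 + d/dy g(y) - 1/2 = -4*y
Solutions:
 g(y) = C1 - y^4/3 + y^3/18 - 2*y^2 + y/2


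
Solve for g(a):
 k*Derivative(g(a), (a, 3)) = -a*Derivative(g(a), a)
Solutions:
 g(a) = C1 + Integral(C2*airyai(a*(-1/k)^(1/3)) + C3*airybi(a*(-1/k)^(1/3)), a)


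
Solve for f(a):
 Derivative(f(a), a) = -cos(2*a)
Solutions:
 f(a) = C1 - sin(2*a)/2


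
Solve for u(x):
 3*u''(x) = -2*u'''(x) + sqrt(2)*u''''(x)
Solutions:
 u(x) = C1 + C2*x + C3*exp(sqrt(2)*x*(1 - sqrt(1 + 3*sqrt(2)))/2) + C4*exp(sqrt(2)*x*(1 + sqrt(1 + 3*sqrt(2)))/2)


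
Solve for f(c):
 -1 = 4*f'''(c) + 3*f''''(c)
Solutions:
 f(c) = C1 + C2*c + C3*c^2 + C4*exp(-4*c/3) - c^3/24


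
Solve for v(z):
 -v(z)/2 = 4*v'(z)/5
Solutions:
 v(z) = C1*exp(-5*z/8)


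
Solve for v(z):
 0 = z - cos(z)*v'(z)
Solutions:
 v(z) = C1 + Integral(z/cos(z), z)


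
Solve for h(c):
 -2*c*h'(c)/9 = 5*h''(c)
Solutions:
 h(c) = C1 + C2*erf(sqrt(5)*c/15)
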